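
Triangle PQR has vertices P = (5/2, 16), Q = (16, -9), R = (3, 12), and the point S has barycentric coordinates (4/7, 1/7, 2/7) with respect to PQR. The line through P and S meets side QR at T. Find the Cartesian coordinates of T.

Line PS meets QR where the P-coordinate vanishes; zeroing S's P-weight and renormalizing leaves Q, R-weights 1/7 : 2/7 → (1/3, 2/3).
So T = (1/3)·Q + (2/3)·R = (22/3, 5).

(22/3, 5)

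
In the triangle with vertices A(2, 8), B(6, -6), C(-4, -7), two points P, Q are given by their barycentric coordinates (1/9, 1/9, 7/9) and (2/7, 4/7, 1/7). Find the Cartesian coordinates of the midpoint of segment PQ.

(38/63, -232/63)

Barycentric coordinates of the midpoint are the average: (25/126, 43/126, 29/63).
Converting: (25/126)·A + (43/126)·B + (29/63)·C = (38/63, -232/63).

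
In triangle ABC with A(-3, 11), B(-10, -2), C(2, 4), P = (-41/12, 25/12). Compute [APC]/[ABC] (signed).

5/12

[ABC] = ½·((-3)·(-2−4) + (-10)·(4−11) + 2·(11−(-2))) = ½·(18 + 70 + 26) = 57.
[APC] = ½·((-3)·(25/12−4) + (-41/12)·(4−11) + 2·(11−(25/12))) = ½·(23/4 + 287/12 + 107/6) = 95/4, so the ratio is (95/4)/57 = 5/12.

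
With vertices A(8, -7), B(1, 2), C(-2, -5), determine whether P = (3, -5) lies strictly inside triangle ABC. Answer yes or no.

yes

Barycentric coordinates of P: (35/76, 5/38, 31/76).
The three coordinates are positive, positive, positive; a point is interior exactly when all three are positive.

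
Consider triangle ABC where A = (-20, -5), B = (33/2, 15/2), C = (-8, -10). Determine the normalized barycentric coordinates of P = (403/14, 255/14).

(1/7, 11/7, -5/7)

Signed area of the reference triangle: [ABC] = ½·((-20)·(15/2−(-10)) + (33/2)·(-10−(-5)) + (-8)·(-5−(15/2))) = ½·(-350 − 165/2 + 100) = -665/4.
[PBC] = ½·((403/14)·(15/2−(-10)) + (33/2)·(-10−(255/14)) + (-8)·(255/14−(15/2))) = ½·(2015/4 − 13035/28 − 600/7) = -95/4, so the A-coordinate is (-95/4)/(-665/4) = 1/7.
[APC] = ½·((-20)·(255/14−(-10)) + (403/14)·(-10−(-5)) + (-8)·(-5−(255/14))) = ½·(-3950/7 − 2015/14 + 1300/7) = -1045/4, so the B-coordinate is 11/7.
[ABP] = ½·((-20)·(15/2−(255/14)) + (33/2)·(255/14−(-5)) + (403/14)·(-5−(15/2))) = ½·(1500/7 + 10725/28 − 10075/28) = 475/4, so the C-coordinate is -5/7.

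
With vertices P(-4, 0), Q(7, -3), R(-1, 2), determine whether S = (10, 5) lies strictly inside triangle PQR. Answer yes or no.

no

Barycentric coordinates of S: (-79/31, 13/31, 97/31).
The three coordinates are negative, positive, positive; a point is interior exactly when all three are positive.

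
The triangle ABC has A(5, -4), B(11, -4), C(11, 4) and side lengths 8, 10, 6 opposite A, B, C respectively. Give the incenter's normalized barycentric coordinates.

(1/3, 5/12, 1/4)

The incenter has barycentric coordinates proportional to the opposite side lengths: (8 : 10 : 6).
Normalizing by 8+10+6 = 24 gives (1/3, 5/12, 1/4).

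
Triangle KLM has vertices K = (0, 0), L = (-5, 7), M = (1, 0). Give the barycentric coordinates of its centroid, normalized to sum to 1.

(1/3, 1/3, 1/3)

The centroid is the average of the vertices, so each weight is 1/3.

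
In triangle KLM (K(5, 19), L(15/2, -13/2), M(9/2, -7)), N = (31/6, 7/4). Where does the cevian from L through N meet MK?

Barycentric coordinates of N with respect to KLM: (1/3, 1/6, 1/2).
On side MK the L-coordinate is zero; dropping N's L-weight 1/6 and renormalizing the remaining 1/2 : 1/3 gives weights 3/5, 2/5 on M, K.
J = (3/5)·(9/2, -7) + (2/5)·(5, 19) = (47/10, 17/5).

(47/10, 17/5)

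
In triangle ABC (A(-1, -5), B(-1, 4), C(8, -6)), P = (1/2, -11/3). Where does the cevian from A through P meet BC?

Barycentric coordinates of P with respect to ABC: (2/3, 1/6, 1/6).
On side BC the A-coordinate is zero; dropping P's A-weight 2/3 and renormalizing the remaining 1/6 : 1/6 gives weights 1/2, 1/2 on B, C.
Q = (1/2)·(-1, 4) + (1/2)·(8, -6) = (7/2, -1).

(7/2, -1)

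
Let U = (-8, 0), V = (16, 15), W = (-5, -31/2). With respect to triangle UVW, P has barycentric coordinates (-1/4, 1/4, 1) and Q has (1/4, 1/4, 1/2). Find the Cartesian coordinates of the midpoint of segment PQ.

(1/4, -63/8)

Barycentric coordinates of the midpoint are the average: (0, 1/4, 3/4).
Converting: 0·U + (1/4)·V + (3/4)·W = (1/4, -63/8).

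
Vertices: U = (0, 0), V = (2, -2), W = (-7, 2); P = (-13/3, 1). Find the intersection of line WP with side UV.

Barycentric coordinates of P with respect to UVW: (1/6, 1/6, 2/3).
On side UV the W-coordinate is zero; dropping P's W-weight 2/3 and renormalizing the remaining 1/6 : 1/6 gives weights 1/2, 1/2 on U, V.
Q = (1/2)·(0, 0) + (1/2)·(2, -2) = (1, -1).

(1, -1)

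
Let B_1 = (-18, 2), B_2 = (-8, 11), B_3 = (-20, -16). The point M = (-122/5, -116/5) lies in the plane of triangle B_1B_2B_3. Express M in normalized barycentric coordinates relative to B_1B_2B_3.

Signed area of the reference triangle: [B_1B_2B_3] = ½·((-18)·(11−(-16)) + (-8)·(-16−2) + (-20)·(2−11)) = ½·(-486 + 144 + 180) = -81.
[MB_2B_3] = ½·((-122/5)·(11−(-16)) + (-8)·(-16−(-116/5)) + (-20)·(-116/5−11)) = ½·(-3294/5 − 288/5 + 684) = -81/5, so the B_1-coordinate is (-81/5)/(-81) = 1/5.
[B_1MB_3] = ½·((-18)·(-116/5−(-16)) + (-122/5)·(-16−2) + (-20)·(2−(-116/5))) = ½·(648/5 + 2196/5 − 504) = 162/5, so the B_2-coordinate is -2/5.
[B_1B_2M] = ½·((-18)·(11−(-116/5)) + (-8)·(-116/5−2) + (-122/5)·(2−11)) = ½·(-3078/5 + 1008/5 + 1098/5) = -486/5, so the B_3-coordinate is 6/5.
Check: 1/5 − 2/5 + 6/5 = 1.

(1/5, -2/5, 6/5)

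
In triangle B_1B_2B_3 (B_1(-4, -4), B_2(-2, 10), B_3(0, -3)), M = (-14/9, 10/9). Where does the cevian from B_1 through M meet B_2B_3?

Barycentric coordinates of M with respect to B_1B_2B_3: (2/9, 1/3, 4/9).
On side B_2B_3 the B_1-coordinate is zero; dropping M's B_1-weight 2/9 and renormalizing the remaining 1/3 : 4/9 gives weights 3/7, 4/7 on B_2, B_3.
N = (3/7)·(-2, 10) + (4/7)·(0, -3) = (-6/7, 18/7).

(-6/7, 18/7)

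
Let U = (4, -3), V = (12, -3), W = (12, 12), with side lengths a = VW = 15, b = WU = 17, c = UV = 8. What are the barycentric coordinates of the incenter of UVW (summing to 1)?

The incenter has barycentric coordinates proportional to the opposite side lengths: (15 : 17 : 8).
Normalizing by 15+17+8 = 40 gives (3/8, 17/40, 1/5).

(3/8, 17/40, 1/5)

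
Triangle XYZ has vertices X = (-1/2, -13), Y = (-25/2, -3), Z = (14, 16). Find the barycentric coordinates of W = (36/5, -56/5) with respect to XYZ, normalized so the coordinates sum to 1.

Signed area of the reference triangle: [XYZ] = ½·((-1/2)·(-3−16) + (-25/2)·(16−(-13)) + 14·(-13−(-3))) = ½·(19/2 − 725/2 − 140) = -493/2.
[WYZ] = ½·((36/5)·(-3−16) + (-25/2)·(16−(-56/5)) + 14·(-56/5−(-3))) = ½·(-684/5 − 340 − 574/5) = -1479/5, so the X-coordinate is (-1479/5)/(-493/2) = 6/5.
[XWZ] = ½·((-1/2)·(-56/5−16) + (36/5)·(16−(-13)) + 14·(-13−(-56/5))) = ½·(68/5 + 1044/5 − 126/5) = 493/5, so the Y-coordinate is -2/5.
[XYW] = ½·((-1/2)·(-3−(-56/5)) + (-25/2)·(-56/5−(-13)) + (36/5)·(-13−(-3))) = ½·(-41/10 − 45/2 − 72) = -493/10, so the Z-coordinate is 1/5.

(6/5, -2/5, 1/5)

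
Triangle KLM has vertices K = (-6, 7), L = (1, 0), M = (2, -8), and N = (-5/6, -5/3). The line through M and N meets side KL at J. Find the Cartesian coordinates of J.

(-11/3, 14/3)

Barycentric coordinates of N with respect to KLM: (1/3, 1/6, 1/2).
On side KL the M-coordinate is zero; dropping N's M-weight 1/2 and renormalizing the remaining 1/3 : 1/6 gives weights 2/3, 1/3 on K, L.
J = (2/3)·(-6, 7) + (1/3)·(1, 0) = (-11/3, 14/3).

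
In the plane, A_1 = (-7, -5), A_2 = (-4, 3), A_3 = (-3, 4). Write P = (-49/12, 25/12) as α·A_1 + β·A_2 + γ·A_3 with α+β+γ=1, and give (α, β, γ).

Signed area of the reference triangle: [A_1A_2A_3] = ½·((-7)·(3−4) + (-4)·(4−(-5)) + (-3)·(-5−3)) = ½·(7 − 36 + 24) = -5/2.
[PA_2A_3] = ½·((-49/12)·(3−4) + (-4)·(4−(25/12)) + (-3)·(25/12−3)) = ½·(49/12 − 23/3 + 11/4) = -5/12, so the A_1-coordinate is (-5/12)/(-5/2) = 1/6.
[A_1PA_3] = ½·((-7)·(25/12−4) + (-49/12)·(4−(-5)) + (-3)·(-5−(25/12))) = ½·(161/12 − 147/4 + 85/4) = -25/24, so the A_2-coordinate is 5/12.
[A_1A_2P] = ½·((-7)·(3−(25/12)) + (-4)·(25/12−(-5)) + (-49/12)·(-5−3)) = ½·(-77/12 − 85/3 + 98/3) = -25/24, so the A_3-coordinate is 5/12.
Check: 1/6 + 5/12 + 5/12 = 1.

(1/6, 5/12, 5/12)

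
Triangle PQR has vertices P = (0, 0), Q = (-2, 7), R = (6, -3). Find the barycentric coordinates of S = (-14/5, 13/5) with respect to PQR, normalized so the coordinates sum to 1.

(6/5, 1/5, -2/5)

Signed area of the reference triangle: [PQR] = ½·(0·(7−(-3)) + (-2)·(-3−0) + 6·(0−7)) = ½·(0 + 6 − 42) = -18.
[SQR] = ½·((-14/5)·(7−(-3)) + (-2)·(-3−(13/5)) + 6·(13/5−7)) = ½·(-28 + 56/5 − 132/5) = -108/5, so the P-coordinate is (-108/5)/(-18) = 6/5.
[PSR] = ½·(0·(13/5−(-3)) + (-14/5)·(-3−0) + 6·(0−(13/5))) = ½·(0 + 42/5 − 78/5) = -18/5, so the Q-coordinate is 1/5.
[PQS] = ½·(0·(7−(13/5)) + (-2)·(13/5−0) + (-14/5)·(0−7)) = ½·(0 − 26/5 + 98/5) = 36/5, so the R-coordinate is -2/5.
Check: 6/5 + 1/5 − 2/5 = 1.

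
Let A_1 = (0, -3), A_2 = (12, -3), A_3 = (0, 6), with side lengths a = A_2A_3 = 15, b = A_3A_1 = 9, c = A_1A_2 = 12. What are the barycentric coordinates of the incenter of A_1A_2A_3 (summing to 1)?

(5/12, 1/4, 1/3)

The incenter has barycentric coordinates proportional to the opposite side lengths: (15 : 9 : 12).
Normalizing by 15+9+12 = 36 gives (5/12, 1/4, 1/3).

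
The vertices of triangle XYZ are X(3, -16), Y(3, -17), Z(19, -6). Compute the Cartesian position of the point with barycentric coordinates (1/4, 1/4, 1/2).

W = (1/4)·X + (1/4)·Y + (1/2)·Z.
x-coordinate: (1/4)·3 + (1/4)·3 + (1/2)·19 = 11.
y-coordinate: (1/4)·(-16) + (1/4)·(-17) + (1/2)·(-6) = -45/4.

(11, -45/4)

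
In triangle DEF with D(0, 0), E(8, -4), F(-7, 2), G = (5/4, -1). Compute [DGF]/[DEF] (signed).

[DEF] = ½·(0·(-4−2) + 8·(2−0) + (-7)·(0−(-4))) = ½·(0 + 16 − 28) = -6.
[DGF] = ½·(0·(-1−2) + (5/4)·(2−0) + (-7)·(0−(-1))) = ½·(0 + 5/2 − 7) = -9/4, so the ratio is (-9/4)/(-6) = 3/8.

3/8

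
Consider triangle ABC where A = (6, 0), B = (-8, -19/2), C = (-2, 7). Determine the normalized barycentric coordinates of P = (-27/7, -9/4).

Signed area of the reference triangle: [ABC] = ½·(6·(-19/2−7) + (-8)·(7−0) + (-2)·(0−(-19/2))) = ½·(-99 − 56 − 19) = -87.
[PBC] = ½·((-27/7)·(-19/2−7) + (-8)·(7−(-9/4)) + (-2)·(-9/4−(-19/2))) = ½·(891/14 − 74 − 29/2) = -87/7, so the A-coordinate is (-87/7)/(-87) = 1/7.
[APC] = ½·(6·(-9/4−7) + (-27/7)·(7−0) + (-2)·(0−(-9/4))) = ½·(-111/2 − 27 − 9/2) = -87/2, so the B-coordinate is 1/2.
[ABP] = ½·(6·(-19/2−(-9/4)) + (-8)·(-9/4−0) + (-27/7)·(0−(-19/2))) = ½·(-87/2 + 18 − 513/14) = -435/14, so the C-coordinate is 5/14.
Check: 1/7 + 1/2 + 5/14 = 1.

(1/7, 1/2, 5/14)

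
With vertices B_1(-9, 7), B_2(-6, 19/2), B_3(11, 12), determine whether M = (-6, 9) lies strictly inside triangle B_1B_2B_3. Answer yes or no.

Barycentric coordinates of M: (17/70, 5/7, 3/70).
The three coordinates are positive, positive, positive; a point is interior exactly when all three are positive.

yes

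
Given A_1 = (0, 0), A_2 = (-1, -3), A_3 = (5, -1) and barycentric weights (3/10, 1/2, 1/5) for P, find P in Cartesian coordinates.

P = (3/10)·A_1 + (1/2)·A_2 + (1/5)·A_3.
x-coordinate: (3/10)·0 + (1/2)·(-1) + (1/5)·5 = 1/2.
y-coordinate: (3/10)·0 + (1/2)·(-3) + (1/5)·(-1) = -17/10.

(1/2, -17/10)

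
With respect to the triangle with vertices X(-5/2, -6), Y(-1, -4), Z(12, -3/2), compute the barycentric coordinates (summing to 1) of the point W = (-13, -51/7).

(4/7, 9/7, -6/7)

Signed area of the reference triangle: [XYZ] = ½·((-5/2)·(-4−(-3/2)) + (-1)·(-3/2−(-6)) + 12·(-6−(-4))) = ½·(25/4 − 9/2 − 24) = -89/8.
[WYZ] = ½·((-13)·(-4−(-3/2)) + (-1)·(-3/2−(-51/7)) + 12·(-51/7−(-4))) = ½·(65/2 − 81/14 − 276/7) = -89/14, so the X-coordinate is (-89/14)/(-89/8) = 4/7.
[XWZ] = ½·((-5/2)·(-51/7−(-3/2)) + (-13)·(-3/2−(-6)) + 12·(-6−(-51/7))) = ½·(405/28 − 117/2 + 108/7) = -801/56, so the Y-coordinate is 9/7.
[XYW] = ½·((-5/2)·(-4−(-51/7)) + (-1)·(-51/7−(-6)) + (-13)·(-6−(-4))) = ½·(-115/14 + 9/7 + 26) = 267/28, so the Z-coordinate is -6/7.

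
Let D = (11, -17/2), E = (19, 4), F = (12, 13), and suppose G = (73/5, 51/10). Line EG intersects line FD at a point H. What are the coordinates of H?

Barycentric coordinates of G with respect to DEF: (1/5, 2/5, 2/5).
On side FD the E-coordinate is zero; dropping G's E-weight 2/5 and renormalizing the remaining 2/5 : 1/5 gives weights 2/3, 1/3 on F, D.
H = (2/3)·(12, 13) + (1/3)·(11, -17/2) = (35/3, 35/6).

(35/3, 35/6)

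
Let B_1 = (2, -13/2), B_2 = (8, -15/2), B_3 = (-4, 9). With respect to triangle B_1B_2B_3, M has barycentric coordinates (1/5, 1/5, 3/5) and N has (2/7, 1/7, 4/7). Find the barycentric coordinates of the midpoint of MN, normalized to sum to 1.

Since both coordinate triples sum to 1, the midpoint's barycentrics are the componentwise average.
(1/5+2/7)/2 = 17/70; similarly 6/35 and 41/70.

(17/70, 6/35, 41/70)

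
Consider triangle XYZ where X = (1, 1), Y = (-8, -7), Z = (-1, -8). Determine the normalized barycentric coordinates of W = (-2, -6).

(1/5, 1/5, 3/5)

Signed area of the reference triangle: [XYZ] = ½·(1·(-7−(-8)) + (-8)·(-8−1) + (-1)·(1−(-7))) = ½·(1 + 72 − 8) = 65/2.
[WYZ] = ½·((-2)·(-7−(-8)) + (-8)·(-8−(-6)) + (-1)·(-6−(-7))) = ½·(-2 + 16 − 1) = 13/2, so the X-coordinate is (13/2)/(65/2) = 1/5.
[XWZ] = ½·(1·(-6−(-8)) + (-2)·(-8−1) + (-1)·(1−(-6))) = ½·(2 + 18 − 7) = 13/2, so the Y-coordinate is 1/5.
[XYW] = ½·(1·(-7−(-6)) + (-8)·(-6−1) + (-2)·(1−(-7))) = ½·(-1 + 56 − 16) = 39/2, so the Z-coordinate is 3/5.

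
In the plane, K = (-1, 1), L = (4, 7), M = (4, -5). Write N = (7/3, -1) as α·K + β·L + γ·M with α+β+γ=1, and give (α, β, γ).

Signed area of the reference triangle: [KLM] = ½·((-1)·(7−(-5)) + 4·(-5−1) + 4·(1−7)) = ½·(-12 − 24 − 24) = -30.
[NLM] = ½·((7/3)·(7−(-5)) + 4·(-5−(-1)) + 4·(-1−7)) = ½·(28 − 16 − 32) = -10, so the K-coordinate is (-10)/(-30) = 1/3.
[KNM] = ½·((-1)·(-1−(-5)) + (7/3)·(-5−1) + 4·(1−(-1))) = ½·(-4 − 14 + 8) = -5, so the L-coordinate is 1/6.
[KLN] = ½·((-1)·(7−(-1)) + 4·(-1−1) + (7/3)·(1−7)) = ½·(-8 − 8 − 14) = -15, so the M-coordinate is 1/2.

(1/3, 1/6, 1/2)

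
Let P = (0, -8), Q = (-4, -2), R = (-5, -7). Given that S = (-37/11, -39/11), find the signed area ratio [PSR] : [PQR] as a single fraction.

8/11

[PQR] = ½·(0·(-2−(-7)) + (-4)·(-7−(-8)) + (-5)·(-8−(-2))) = ½·(0 − 4 + 30) = 13.
[PSR] = ½·(0·(-39/11−(-7)) + (-37/11)·(-7−(-8)) + (-5)·(-8−(-39/11))) = ½·(0 − 37/11 + 245/11) = 104/11, so the ratio is (104/11)/13 = 8/11.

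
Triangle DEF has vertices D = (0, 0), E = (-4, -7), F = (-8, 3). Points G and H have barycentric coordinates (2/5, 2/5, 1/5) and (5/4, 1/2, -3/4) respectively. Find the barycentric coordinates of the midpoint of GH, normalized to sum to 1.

Since both coordinate triples sum to 1, the midpoint's barycentrics are the componentwise average.
(2/5+5/4)/2 = 33/40; similarly 9/20 and -11/40.

(33/40, 9/20, -11/40)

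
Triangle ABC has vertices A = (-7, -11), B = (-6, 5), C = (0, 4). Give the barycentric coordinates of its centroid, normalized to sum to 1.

The centroid is the average of the vertices, so each weight is 1/3.

(1/3, 1/3, 1/3)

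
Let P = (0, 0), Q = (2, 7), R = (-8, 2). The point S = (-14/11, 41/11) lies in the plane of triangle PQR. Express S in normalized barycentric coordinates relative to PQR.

Signed area of the reference triangle: [PQR] = ½·(0·(7−2) + 2·(2−0) + (-8)·(0−7)) = ½·(0 + 4 + 56) = 30.
[SQR] = ½·((-14/11)·(7−2) + 2·(2−(41/11)) + (-8)·(41/11−7)) = ½·(-70/11 − 38/11 + 288/11) = 90/11, so the P-coordinate is (90/11)/30 = 3/11.
[PSR] = ½·(0·(41/11−2) + (-14/11)·(2−0) + (-8)·(0−(41/11))) = ½·(0 − 28/11 + 328/11) = 150/11, so the Q-coordinate is 5/11.
[PQS] = ½·(0·(7−(41/11)) + 2·(41/11−0) + (-14/11)·(0−7)) = ½·(0 + 82/11 + 98/11) = 90/11, so the R-coordinate is 3/11.

(3/11, 5/11, 3/11)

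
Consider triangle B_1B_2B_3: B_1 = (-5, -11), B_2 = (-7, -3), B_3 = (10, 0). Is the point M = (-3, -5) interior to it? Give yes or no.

yes

Barycentric coordinates of M: (23/71, 34/71, 14/71).
The three coordinates are positive, positive, positive; a point is interior exactly when all three are positive.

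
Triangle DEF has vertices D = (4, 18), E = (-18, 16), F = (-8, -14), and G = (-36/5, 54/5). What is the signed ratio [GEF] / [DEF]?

2/5

[DEF] = ½·(4·(16−(-14)) + (-18)·(-14−18) + (-8)·(18−16)) = ½·(120 + 576 − 16) = 340.
[GEF] = ½·((-36/5)·(16−(-14)) + (-18)·(-14−(54/5)) + (-8)·(54/5−16)) = ½·(-216 + 2232/5 + 208/5) = 136, so the ratio is 136/340 = 2/5.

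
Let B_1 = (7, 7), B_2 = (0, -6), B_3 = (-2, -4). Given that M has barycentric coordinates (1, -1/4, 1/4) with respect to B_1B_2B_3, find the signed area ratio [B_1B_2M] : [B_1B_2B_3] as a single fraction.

1/4

The signed ratio [B_1B_2M]/[B_1B_2B_3] equals the barycentric coordinate of M at vertex B_3, which is 1/4.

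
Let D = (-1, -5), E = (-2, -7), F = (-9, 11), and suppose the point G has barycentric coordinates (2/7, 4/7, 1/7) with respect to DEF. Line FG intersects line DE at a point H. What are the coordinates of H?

Line FG meets DE where the F-coordinate vanishes; zeroing G's F-weight and renormalizing leaves D, E-weights 2/7 : 4/7 → (1/3, 2/3).
So H = (1/3)·D + (2/3)·E = (-5/3, -19/3).

(-5/3, -19/3)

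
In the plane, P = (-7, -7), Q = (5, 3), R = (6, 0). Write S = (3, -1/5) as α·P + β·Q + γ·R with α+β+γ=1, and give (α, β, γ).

Signed area of the reference triangle: [PQR] = ½·((-7)·(3−0) + 5·(0−(-7)) + 6·(-7−3)) = ½·(-21 + 35 − 60) = -23.
[SQR] = ½·(3·(3−0) + 5·(0−(-1/5)) + 6·(-1/5−3)) = ½·(9 + 1 − 96/5) = -23/5, so the P-coordinate is (-23/5)/(-23) = 1/5.
[PSR] = ½·((-7)·(-1/5−0) + 3·(0−(-7)) + 6·(-7−(-1/5))) = ½·(7/5 + 21 − 204/5) = -46/5, so the Q-coordinate is 2/5.
[PQS] = ½·((-7)·(3−(-1/5)) + 5·(-1/5−(-7)) + 3·(-7−3)) = ½·(-112/5 + 34 − 30) = -46/5, so the R-coordinate is 2/5.

(1/5, 2/5, 2/5)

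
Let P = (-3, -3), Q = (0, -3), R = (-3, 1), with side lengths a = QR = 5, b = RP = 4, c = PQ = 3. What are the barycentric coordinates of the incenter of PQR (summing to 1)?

(5/12, 1/3, 1/4)

The incenter has barycentric coordinates proportional to the opposite side lengths: (5 : 4 : 3).
Normalizing by 5+4+3 = 12 gives (5/12, 1/3, 1/4).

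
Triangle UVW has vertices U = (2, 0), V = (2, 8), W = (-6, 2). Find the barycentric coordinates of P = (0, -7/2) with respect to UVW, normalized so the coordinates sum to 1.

Signed area of the reference triangle: [UVW] = ½·(2·(8−2) + 2·(2−0) + (-6)·(0−8)) = ½·(12 + 4 + 48) = 32.
[PVW] = ½·(0·(8−2) + 2·(2−(-7/2)) + (-6)·(-7/2−8)) = ½·(0 + 11 + 69) = 40, so the U-coordinate is 40/32 = 5/4.
[UPW] = ½·(2·(-7/2−2) + 0·(2−0) + (-6)·(0−(-7/2))) = ½·(-11 + 0 − 21) = -16, so the V-coordinate is -1/2.
[UVP] = ½·(2·(8−(-7/2)) + 2·(-7/2−0) + 0·(0−8)) = ½·(23 − 7 + 0) = 8, so the W-coordinate is 1/4.
Check: 5/4 − 1/2 + 1/4 = 1.

(5/4, -1/2, 1/4)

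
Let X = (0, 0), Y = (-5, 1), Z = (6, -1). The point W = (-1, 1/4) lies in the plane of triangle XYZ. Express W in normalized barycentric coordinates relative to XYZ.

Signed area of the reference triangle: [XYZ] = ½·(0·(1−(-1)) + (-5)·(-1−0) + 6·(0−1)) = ½·(0 + 5 − 6) = -1/2.
[WYZ] = ½·((-1)·(1−(-1)) + (-5)·(-1−(1/4)) + 6·(1/4−1)) = ½·(-2 + 25/4 − 9/2) = -1/8, so the X-coordinate is (-1/8)/(-1/2) = 1/4.
[XWZ] = ½·(0·(1/4−(-1)) + (-1)·(-1−0) + 6·(0−(1/4))) = ½·(0 + 1 − 3/2) = -1/4, so the Y-coordinate is 1/2.
[XYW] = ½·(0·(1−(1/4)) + (-5)·(1/4−0) + (-1)·(0−1)) = ½·(0 − 5/4 + 1) = -1/8, so the Z-coordinate is 1/4.

(1/4, 1/2, 1/4)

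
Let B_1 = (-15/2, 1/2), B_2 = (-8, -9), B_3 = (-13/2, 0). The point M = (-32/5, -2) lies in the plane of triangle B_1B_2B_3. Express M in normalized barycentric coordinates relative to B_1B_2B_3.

Signed area of the reference triangle: [B_1B_2B_3] = ½·((-15/2)·(-9−0) + (-8)·(0−(1/2)) + (-13/2)·(1/2−(-9))) = ½·(135/2 + 4 − 247/4) = 39/8.
[MB_2B_3] = ½·((-32/5)·(-9−0) + (-8)·(0−(-2)) + (-13/2)·(-2−(-9))) = ½·(288/5 − 16 − 91/2) = -39/20, so the B_1-coordinate is (-39/20)/(39/8) = -2/5.
[B_1MB_3] = ½·((-15/2)·(-2−0) + (-32/5)·(0−(1/2)) + (-13/2)·(1/2−(-2))) = ½·(15 + 16/5 − 65/4) = 39/40, so the B_2-coordinate is 1/5.
[B_1B_2M] = ½·((-15/2)·(-9−(-2)) + (-8)·(-2−(1/2)) + (-32/5)·(1/2−(-9))) = ½·(105/2 + 20 − 304/5) = 117/20, so the B_3-coordinate is 6/5.
Check: -2/5 + 1/5 + 6/5 = 1.

(-2/5, 1/5, 6/5)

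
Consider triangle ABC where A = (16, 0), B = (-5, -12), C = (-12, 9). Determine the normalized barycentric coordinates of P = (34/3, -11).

(2/3, 2/3, -1/3)

Signed area of the reference triangle: [ABC] = ½·(16·(-12−9) + (-5)·(9−0) + (-12)·(0−(-12))) = ½·(-336 − 45 − 144) = -525/2.
[PBC] = ½·((34/3)·(-12−9) + (-5)·(9−(-11)) + (-12)·(-11−(-12))) = ½·(-238 − 100 − 12) = -175, so the A-coordinate is (-175)/(-525/2) = 2/3.
[APC] = ½·(16·(-11−9) + (34/3)·(9−0) + (-12)·(0−(-11))) = ½·(-320 + 102 − 132) = -175, so the B-coordinate is 2/3.
[ABP] = ½·(16·(-12−(-11)) + (-5)·(-11−0) + (34/3)·(0−(-12))) = ½·(-16 + 55 + 136) = 175/2, so the C-coordinate is -1/3.
Check: 2/3 + 2/3 − 1/3 = 1.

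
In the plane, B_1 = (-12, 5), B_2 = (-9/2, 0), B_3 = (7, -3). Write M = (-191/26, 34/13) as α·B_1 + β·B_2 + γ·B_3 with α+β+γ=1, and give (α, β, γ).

Signed area of the reference triangle: [B_1B_2B_3] = ½·((-12)·(0−(-3)) + (-9/2)·(-3−5) + 7·(5−0)) = ½·(-36 + 36 + 35) = 35/2.
[MB_2B_3] = ½·((-191/26)·(0−(-3)) + (-9/2)·(-3−(34/13)) + 7·(34/13−0)) = ½·(-573/26 + 657/26 + 238/13) = 140/13, so the B_1-coordinate is (140/13)/(35/2) = 8/13.
[B_1MB_3] = ½·((-12)·(34/13−(-3)) + (-191/26)·(-3−5) + 7·(5−(34/13))) = ½·(-876/13 + 764/13 + 217/13) = 105/26, so the B_2-coordinate is 3/13.
[B_1B_2M] = ½·((-12)·(0−(34/13)) + (-9/2)·(34/13−5) + (-191/26)·(5−0)) = ½·(408/13 + 279/26 − 955/26) = 35/13, so the B_3-coordinate is 2/13.

(8/13, 3/13, 2/13)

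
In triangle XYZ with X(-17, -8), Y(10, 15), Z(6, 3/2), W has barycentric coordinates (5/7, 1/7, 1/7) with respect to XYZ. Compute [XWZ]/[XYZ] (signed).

The signed ratio [XWZ]/[XYZ] equals the barycentric coordinate of W at vertex Y, which is 1/7.

1/7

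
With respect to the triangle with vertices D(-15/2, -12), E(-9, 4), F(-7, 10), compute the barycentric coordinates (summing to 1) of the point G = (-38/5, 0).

Signed area of the reference triangle: [DEF] = ½·((-15/2)·(4−10) + (-9)·(10−(-12)) + (-7)·(-12−4)) = ½·(45 − 198 + 112) = -41/2.
[GEF] = ½·((-38/5)·(4−10) + (-9)·(10−0) + (-7)·(0−4)) = ½·(228/5 − 90 + 28) = -41/5, so the D-coordinate is (-41/5)/(-41/2) = 2/5.
[DGF] = ½·((-15/2)·(0−10) + (-38/5)·(10−(-12)) + (-7)·(-12−0)) = ½·(75 − 836/5 + 84) = -41/10, so the E-coordinate is 1/5.
[DEG] = ½·((-15/2)·(4−0) + (-9)·(0−(-12)) + (-38/5)·(-12−4)) = ½·(-30 − 108 + 608/5) = -41/5, so the F-coordinate is 2/5.
Check: 2/5 + 1/5 + 2/5 = 1.

(2/5, 1/5, 2/5)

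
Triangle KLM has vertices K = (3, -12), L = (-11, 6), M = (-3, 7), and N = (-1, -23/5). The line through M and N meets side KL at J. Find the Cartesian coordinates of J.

Barycentric coordinates of N with respect to KLM: (3/5, 1/5, 1/5).
On side KL the M-coordinate is zero; dropping N's M-weight 1/5 and renormalizing the remaining 3/5 : 1/5 gives weights 3/4, 1/4 on K, L.
J = (3/4)·(3, -12) + (1/4)·(-11, 6) = (-1/2, -15/2).

(-1/2, -15/2)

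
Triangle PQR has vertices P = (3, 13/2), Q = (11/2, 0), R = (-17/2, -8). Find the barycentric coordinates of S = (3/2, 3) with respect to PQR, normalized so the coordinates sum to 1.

Signed area of the reference triangle: [PQR] = ½·(3·(0−(-8)) + (11/2)·(-8−(13/2)) + (-17/2)·(13/2−0)) = ½·(24 − 319/4 − 221/4) = -111/2.
[SQR] = ½·((3/2)·(0−(-8)) + (11/2)·(-8−3) + (-17/2)·(3−0)) = ½·(12 − 121/2 − 51/2) = -37, so the P-coordinate is (-37)/(-111/2) = 2/3.
[PSR] = ½·(3·(3−(-8)) + (3/2)·(-8−(13/2)) + (-17/2)·(13/2−3)) = ½·(33 − 87/4 − 119/4) = -37/4, so the Q-coordinate is 1/6.
[PQS] = ½·(3·(0−3) + (11/2)·(3−(13/2)) + (3/2)·(13/2−0)) = ½·(-9 − 77/4 + 39/4) = -37/4, so the R-coordinate is 1/6.

(2/3, 1/6, 1/6)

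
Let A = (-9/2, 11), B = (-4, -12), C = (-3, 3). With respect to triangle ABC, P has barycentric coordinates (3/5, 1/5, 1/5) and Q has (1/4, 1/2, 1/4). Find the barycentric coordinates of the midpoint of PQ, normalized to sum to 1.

(17/40, 7/20, 9/40)

Since both coordinate triples sum to 1, the midpoint's barycentrics are the componentwise average.
(3/5+1/4)/2 = 17/40; similarly 7/20 and 9/40.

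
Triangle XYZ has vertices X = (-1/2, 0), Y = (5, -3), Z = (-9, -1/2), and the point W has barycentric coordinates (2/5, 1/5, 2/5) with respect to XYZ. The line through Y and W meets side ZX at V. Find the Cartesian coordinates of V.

Line YW meets ZX where the Y-coordinate vanishes; zeroing W's Y-weight and renormalizing leaves Z, X-weights 2/5 : 2/5 → (1/2, 1/2).
So V = (1/2)·Z + (1/2)·X = (-19/4, -1/4).

(-19/4, -1/4)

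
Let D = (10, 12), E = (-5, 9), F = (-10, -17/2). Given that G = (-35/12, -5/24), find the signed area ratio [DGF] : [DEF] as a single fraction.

[DEF] = ½·(10·(9−(-17/2)) + (-5)·(-17/2−12) + (-10)·(12−9)) = ½·(175 + 205/2 − 30) = 495/4.
[DGF] = ½·(10·(-5/24−(-17/2)) + (-35/12)·(-17/2−12) + (-10)·(12−(-5/24))) = ½·(995/12 + 1435/24 − 1465/12) = 165/16, so the ratio is (165/16)/(495/4) = 1/12.

1/12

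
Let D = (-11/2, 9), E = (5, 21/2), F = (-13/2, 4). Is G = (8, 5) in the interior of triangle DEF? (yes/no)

Barycentric coordinates of G: (-331/204, 143/102, 83/68).
The three coordinates are negative, positive, positive; a point is interior exactly when all three are positive.

no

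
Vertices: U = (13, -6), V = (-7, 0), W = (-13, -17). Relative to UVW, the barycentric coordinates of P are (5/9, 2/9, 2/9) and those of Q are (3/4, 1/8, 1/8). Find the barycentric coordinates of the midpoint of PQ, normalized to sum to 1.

Since both coordinate triples sum to 1, the midpoint's barycentrics are the componentwise average.
(5/9+3/4)/2 = 47/72; similarly 25/144 and 25/144.

(47/72, 25/144, 25/144)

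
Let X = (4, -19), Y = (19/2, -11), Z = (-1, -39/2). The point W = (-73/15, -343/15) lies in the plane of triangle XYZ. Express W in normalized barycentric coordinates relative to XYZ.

(1/15, -2/5, 4/3)

Signed area of the reference triangle: [XYZ] = ½·(4·(-11−(-39/2)) + (19/2)·(-39/2−(-19)) + (-1)·(-19−(-11))) = ½·(34 − 19/4 + 8) = 149/8.
[WYZ] = ½·((-73/15)·(-11−(-39/2)) + (19/2)·(-39/2−(-343/15)) + (-1)·(-343/15−(-11))) = ½·(-1241/30 + 1919/60 + 178/15) = 149/120, so the X-coordinate is (149/120)/(149/8) = 1/15.
[XWZ] = ½·(4·(-343/15−(-39/2)) + (-73/15)·(-39/2−(-19)) + (-1)·(-19−(-343/15))) = ½·(-202/15 + 73/30 − 58/15) = -149/20, so the Y-coordinate is -2/5.
[XYW] = ½·(4·(-11−(-343/15)) + (19/2)·(-343/15−(-19)) + (-73/15)·(-19−(-11))) = ½·(712/15 − 551/15 + 584/15) = 149/6, so the Z-coordinate is 4/3.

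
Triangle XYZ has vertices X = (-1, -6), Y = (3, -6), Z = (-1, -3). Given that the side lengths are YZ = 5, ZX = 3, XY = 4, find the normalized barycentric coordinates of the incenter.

(5/12, 1/4, 1/3)

The incenter has barycentric coordinates proportional to the opposite side lengths: (5 : 3 : 4).
Normalizing by 5+3+4 = 12 gives (5/12, 1/4, 1/3).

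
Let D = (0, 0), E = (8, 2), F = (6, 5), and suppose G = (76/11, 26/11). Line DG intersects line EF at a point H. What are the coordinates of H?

(38/5, 13/5)

Barycentric coordinates of G with respect to DEF: (1/11, 8/11, 2/11).
On side EF the D-coordinate is zero; dropping G's D-weight 1/11 and renormalizing the remaining 8/11 : 2/11 gives weights 4/5, 1/5 on E, F.
H = (4/5)·(8, 2) + (1/5)·(6, 5) = (38/5, 13/5).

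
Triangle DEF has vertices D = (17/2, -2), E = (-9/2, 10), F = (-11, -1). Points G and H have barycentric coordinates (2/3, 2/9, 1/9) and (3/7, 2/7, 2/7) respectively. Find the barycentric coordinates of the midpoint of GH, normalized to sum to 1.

(23/42, 16/63, 25/126)

Since both coordinate triples sum to 1, the midpoint's barycentrics are the componentwise average.
(2/3+3/7)/2 = 23/42; similarly 16/63 and 25/126.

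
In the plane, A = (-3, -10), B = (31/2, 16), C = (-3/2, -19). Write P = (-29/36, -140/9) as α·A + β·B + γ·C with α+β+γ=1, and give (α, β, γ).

Signed area of the reference triangle: [ABC] = ½·((-3)·(16−(-19)) + (31/2)·(-19−(-10)) + (-3/2)·(-10−16)) = ½·(-105 − 279/2 + 39) = -411/4.
[PBC] = ½·((-29/36)·(16−(-19)) + (31/2)·(-19−(-140/9)) + (-3/2)·(-140/9−16)) = ½·(-1015/36 − 961/18 + 142/3) = -137/8, so the A-coordinate is (-137/8)/(-411/4) = 1/6.
[APC] = ½·((-3)·(-140/9−(-19)) + (-29/36)·(-19−(-10)) + (-3/2)·(-10−(-140/9))) = ½·(-31/3 + 29/4 − 25/3) = -137/24, so the B-coordinate is 1/18.
[ABP] = ½·((-3)·(16−(-140/9)) + (31/2)·(-140/9−(-10)) + (-29/36)·(-10−16)) = ½·(-284/3 − 775/9 + 377/18) = -959/12, so the C-coordinate is 7/9.
Check: 1/6 + 1/18 + 7/9 = 1.

(1/6, 1/18, 7/9)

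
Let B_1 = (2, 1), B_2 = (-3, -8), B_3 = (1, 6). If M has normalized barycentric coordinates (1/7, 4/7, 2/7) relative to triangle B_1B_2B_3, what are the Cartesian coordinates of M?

M = (1/7)·B_1 + (4/7)·B_2 + (2/7)·B_3.
x-coordinate: (1/7)·2 + (4/7)·(-3) + (2/7)·1 = -8/7.
y-coordinate: (1/7)·1 + (4/7)·(-8) + (2/7)·6 = -19/7.

(-8/7, -19/7)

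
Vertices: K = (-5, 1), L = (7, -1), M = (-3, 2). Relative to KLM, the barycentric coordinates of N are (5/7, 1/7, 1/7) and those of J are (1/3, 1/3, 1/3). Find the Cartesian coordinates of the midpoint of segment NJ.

Barycentric coordinates of the midpoint are the average: (11/21, 5/21, 5/21).
Converting: (11/21)·K + (5/21)·L + (5/21)·M = (-5/3, 16/21).

(-5/3, 16/21)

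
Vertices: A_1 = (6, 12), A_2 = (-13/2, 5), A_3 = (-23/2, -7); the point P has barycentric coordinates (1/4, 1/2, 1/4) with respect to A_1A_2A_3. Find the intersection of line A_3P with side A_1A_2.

(-7/3, 22/3)

Line A_3P meets A_1A_2 where the A_3-coordinate vanishes; zeroing P's A_3-weight and renormalizing leaves A_1, A_2-weights 1/4 : 1/2 → (1/3, 2/3).
So Q = (1/3)·A_1 + (2/3)·A_2 = (-7/3, 22/3).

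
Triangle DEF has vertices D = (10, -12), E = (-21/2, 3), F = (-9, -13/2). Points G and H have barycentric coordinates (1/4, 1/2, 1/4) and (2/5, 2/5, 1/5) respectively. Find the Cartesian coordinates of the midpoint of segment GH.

Barycentric coordinates of the midpoint are the average: (13/40, 9/20, 9/40).
Converting: (13/40)·D + (9/20)·E + (9/40)·F = (-7/2, -321/80).

(-7/2, -321/80)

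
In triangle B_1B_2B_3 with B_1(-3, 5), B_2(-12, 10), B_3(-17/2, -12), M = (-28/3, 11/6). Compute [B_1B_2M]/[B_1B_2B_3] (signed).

[B_1B_2B_3] = ½·((-3)·(10−(-12)) + (-12)·(-12−5) + (-17/2)·(5−10)) = ½·(-66 + 204 + 85/2) = 361/4.
[B_1B_2M] = ½·((-3)·(10−(11/6)) + (-12)·(11/6−5) + (-28/3)·(5−10)) = ½·(-49/2 + 38 + 140/3) = 361/12, so the ratio is (361/12)/(361/4) = 1/3.

1/3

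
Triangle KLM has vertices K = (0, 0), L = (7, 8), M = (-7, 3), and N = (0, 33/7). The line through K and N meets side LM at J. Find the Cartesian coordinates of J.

(0, 11/2)

Barycentric coordinates of N with respect to KLM: (1/7, 3/7, 3/7).
On side LM the K-coordinate is zero; dropping N's K-weight 1/7 and renormalizing the remaining 3/7 : 3/7 gives weights 1/2, 1/2 on L, M.
J = (1/2)·(7, 8) + (1/2)·(-7, 3) = (0, 11/2).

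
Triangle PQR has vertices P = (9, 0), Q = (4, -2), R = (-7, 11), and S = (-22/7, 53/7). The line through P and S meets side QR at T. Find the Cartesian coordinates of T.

Barycentric coordinates of S with respect to PQR: (1/7, 1/7, 5/7).
On side QR the P-coordinate is zero; dropping S's P-weight 1/7 and renormalizing the remaining 1/7 : 5/7 gives weights 1/6, 5/6 on Q, R.
T = (1/6)·(4, -2) + (5/6)·(-7, 11) = (-31/6, 53/6).

(-31/6, 53/6)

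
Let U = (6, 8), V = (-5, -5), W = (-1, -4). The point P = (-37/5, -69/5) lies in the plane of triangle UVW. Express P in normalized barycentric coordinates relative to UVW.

(-4/5, 1/5, 8/5)

Signed area of the reference triangle: [UVW] = ½·(6·(-5−(-4)) + (-5)·(-4−8) + (-1)·(8−(-5))) = ½·(-6 + 60 − 13) = 41/2.
[PVW] = ½·((-37/5)·(-5−(-4)) + (-5)·(-4−(-69/5)) + (-1)·(-69/5−(-5))) = ½·(37/5 − 49 + 44/5) = -82/5, so the U-coordinate is (-82/5)/(41/2) = -4/5.
[UPW] = ½·(6·(-69/5−(-4)) + (-37/5)·(-4−8) + (-1)·(8−(-69/5))) = ½·(-294/5 + 444/5 − 109/5) = 41/10, so the V-coordinate is 1/5.
[UVP] = ½·(6·(-5−(-69/5)) + (-5)·(-69/5−8) + (-37/5)·(8−(-5))) = ½·(264/5 + 109 − 481/5) = 164/5, so the W-coordinate is 8/5.
Check: -4/5 + 1/5 + 8/5 = 1.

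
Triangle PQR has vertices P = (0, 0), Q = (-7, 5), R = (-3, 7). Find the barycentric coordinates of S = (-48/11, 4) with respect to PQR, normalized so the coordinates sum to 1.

(3/11, 6/11, 2/11)

Signed area of the reference triangle: [PQR] = ½·(0·(5−7) + (-7)·(7−0) + (-3)·(0−5)) = ½·(0 − 49 + 15) = -17.
[SQR] = ½·((-48/11)·(5−7) + (-7)·(7−4) + (-3)·(4−5)) = ½·(96/11 − 21 + 3) = -51/11, so the P-coordinate is (-51/11)/(-17) = 3/11.
[PSR] = ½·(0·(4−7) + (-48/11)·(7−0) + (-3)·(0−4)) = ½·(0 − 336/11 + 12) = -102/11, so the Q-coordinate is 6/11.
[PQS] = ½·(0·(5−4) + (-7)·(4−0) + (-48/11)·(0−5)) = ½·(0 − 28 + 240/11) = -34/11, so the R-coordinate is 2/11.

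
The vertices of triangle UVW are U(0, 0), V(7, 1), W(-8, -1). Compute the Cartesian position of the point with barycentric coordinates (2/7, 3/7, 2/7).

P = (2/7)·U + (3/7)·V + (2/7)·W.
x-coordinate: (2/7)·0 + (3/7)·7 + (2/7)·(-8) = 5/7.
y-coordinate: (2/7)·0 + (3/7)·1 + (2/7)·(-1) = 1/7.

(5/7, 1/7)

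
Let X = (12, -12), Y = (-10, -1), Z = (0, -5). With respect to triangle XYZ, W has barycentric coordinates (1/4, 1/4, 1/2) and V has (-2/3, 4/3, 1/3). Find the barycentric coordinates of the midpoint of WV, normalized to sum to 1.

Since both coordinate triples sum to 1, the midpoint's barycentrics are the componentwise average.
(1/4+-2/3)/2 = -5/24; similarly 19/24 and 5/12.

(-5/24, 19/24, 5/12)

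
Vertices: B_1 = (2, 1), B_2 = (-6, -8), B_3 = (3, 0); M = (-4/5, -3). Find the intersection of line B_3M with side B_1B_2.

Barycentric coordinates of M with respect to B_1B_2B_3: (1/5, 2/5, 2/5).
On side B_1B_2 the B_3-coordinate is zero; dropping M's B_3-weight 2/5 and renormalizing the remaining 1/5 : 2/5 gives weights 1/3, 2/3 on B_1, B_2.
N = (1/3)·(2, 1) + (2/3)·(-6, -8) = (-10/3, -5).

(-10/3, -5)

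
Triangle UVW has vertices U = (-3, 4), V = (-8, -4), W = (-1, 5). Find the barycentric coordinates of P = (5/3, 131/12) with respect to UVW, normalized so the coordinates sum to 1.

(19/12, -5/6, 1/4)

Signed area of the reference triangle: [UVW] = ½·((-3)·(-4−5) + (-8)·(5−4) + (-1)·(4−(-4))) = ½·(27 − 8 − 8) = 11/2.
[PVW] = ½·((5/3)·(-4−5) + (-8)·(5−(131/12)) + (-1)·(131/12−(-4))) = ½·(-15 + 142/3 − 179/12) = 209/24, so the U-coordinate is (209/24)/(11/2) = 19/12.
[UPW] = ½·((-3)·(131/12−5) + (5/3)·(5−4) + (-1)·(4−(131/12))) = ½·(-71/4 + 5/3 + 83/12) = -55/12, so the V-coordinate is -5/6.
[UVP] = ½·((-3)·(-4−(131/12)) + (-8)·(131/12−4) + (5/3)·(4−(-4))) = ½·(179/4 − 166/3 + 40/3) = 11/8, so the W-coordinate is 1/4.
Check: 19/12 − 5/6 + 1/4 = 1.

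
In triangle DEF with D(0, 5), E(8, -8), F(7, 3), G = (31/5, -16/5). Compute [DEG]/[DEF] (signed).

1/5

[DEF] = ½·(0·(-8−3) + 8·(3−5) + 7·(5−(-8))) = ½·(0 − 16 + 91) = 75/2.
[DEG] = ½·(0·(-8−(-16/5)) + 8·(-16/5−5) + (31/5)·(5−(-8))) = ½·(0 − 328/5 + 403/5) = 15/2, so the ratio is (15/2)/(75/2) = 1/5.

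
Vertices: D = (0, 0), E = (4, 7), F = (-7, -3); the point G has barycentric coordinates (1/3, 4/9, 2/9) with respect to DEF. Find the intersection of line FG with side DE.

(16/7, 4)

Line FG meets DE where the F-coordinate vanishes; zeroing G's F-weight and renormalizing leaves D, E-weights 1/3 : 4/9 → (3/7, 4/7).
So H = (3/7)·D + (4/7)·E = (16/7, 4).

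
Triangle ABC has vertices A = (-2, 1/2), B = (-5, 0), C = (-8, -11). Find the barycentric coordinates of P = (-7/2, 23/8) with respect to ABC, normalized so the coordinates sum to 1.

(1/4, 1, -1/4)

Signed area of the reference triangle: [ABC] = ½·((-2)·(0−(-11)) + (-5)·(-11−(1/2)) + (-8)·(1/2−0)) = ½·(-22 + 115/2 − 4) = 63/4.
[PBC] = ½·((-7/2)·(0−(-11)) + (-5)·(-11−(23/8)) + (-8)·(23/8−0)) = ½·(-77/2 + 555/8 − 23) = 63/16, so the A-coordinate is (63/16)/(63/4) = 1/4.
[APC] = ½·((-2)·(23/8−(-11)) + (-7/2)·(-11−(1/2)) + (-8)·(1/2−(23/8))) = ½·(-111/4 + 161/4 + 19) = 63/4, so the B-coordinate is 1.
[ABP] = ½·((-2)·(0−(23/8)) + (-5)·(23/8−(1/2)) + (-7/2)·(1/2−0)) = ½·(23/4 − 95/8 − 7/4) = -63/16, so the C-coordinate is -1/4.
Check: 1/4 + 1 − 1/4 = 1.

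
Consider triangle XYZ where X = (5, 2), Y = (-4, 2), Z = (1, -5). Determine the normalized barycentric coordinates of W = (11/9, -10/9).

(1/3, 2/9, 4/9)

Signed area of the reference triangle: [XYZ] = ½·(5·(2−(-5)) + (-4)·(-5−2) + 1·(2−2)) = ½·(35 + 28 + 0) = 63/2.
[WYZ] = ½·((11/9)·(2−(-5)) + (-4)·(-5−(-10/9)) + 1·(-10/9−2)) = ½·(77/9 + 140/9 − 28/9) = 21/2, so the X-coordinate is (21/2)/(63/2) = 1/3.
[XWZ] = ½·(5·(-10/9−(-5)) + (11/9)·(-5−2) + 1·(2−(-10/9))) = ½·(175/9 − 77/9 + 28/9) = 7, so the Y-coordinate is 2/9.
[XYW] = ½·(5·(2−(-10/9)) + (-4)·(-10/9−2) + (11/9)·(2−2)) = ½·(140/9 + 112/9 + 0) = 14, so the Z-coordinate is 4/9.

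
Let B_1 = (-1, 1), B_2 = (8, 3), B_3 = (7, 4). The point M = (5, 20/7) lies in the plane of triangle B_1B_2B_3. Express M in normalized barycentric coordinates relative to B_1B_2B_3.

Signed area of the reference triangle: [B_1B_2B_3] = ½·((-1)·(3−4) + 8·(4−1) + 7·(1−3)) = ½·(1 + 24 − 14) = 11/2.
[MB_2B_3] = ½·(5·(3−4) + 8·(4−(20/7)) + 7·(20/7−3)) = ½·(-5 + 64/7 − 1) = 11/7, so the B_1-coordinate is (11/7)/(11/2) = 2/7.
[B_1MB_3] = ½·((-1)·(20/7−4) + 5·(4−1) + 7·(1−(20/7))) = ½·(8/7 + 15 − 13) = 11/7, so the B_2-coordinate is 2/7.
[B_1B_2M] = ½·((-1)·(3−(20/7)) + 8·(20/7−1) + 5·(1−3)) = ½·(-1/7 + 104/7 − 10) = 33/14, so the B_3-coordinate is 3/7.
Check: 2/7 + 2/7 + 3/7 = 1.

(2/7, 2/7, 3/7)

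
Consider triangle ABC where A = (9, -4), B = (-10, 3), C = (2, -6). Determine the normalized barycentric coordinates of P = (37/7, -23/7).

Signed area of the reference triangle: [ABC] = ½·(9·(3−(-6)) + (-10)·(-6−(-4)) + 2·(-4−3)) = ½·(81 + 20 − 14) = 87/2.
[PBC] = ½·((37/7)·(3−(-6)) + (-10)·(-6−(-23/7)) + 2·(-23/7−3)) = ½·(333/7 + 190/7 − 88/7) = 435/14, so the A-coordinate is (435/14)/(87/2) = 5/7.
[APC] = ½·(9·(-23/7−(-6)) + (37/7)·(-6−(-4)) + 2·(-4−(-23/7))) = ½·(171/7 − 74/7 − 10/7) = 87/14, so the B-coordinate is 1/7.
[ABP] = ½·(9·(3−(-23/7)) + (-10)·(-23/7−(-4)) + (37/7)·(-4−3)) = ½·(396/7 − 50/7 − 37) = 87/14, so the C-coordinate is 1/7.

(5/7, 1/7, 1/7)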